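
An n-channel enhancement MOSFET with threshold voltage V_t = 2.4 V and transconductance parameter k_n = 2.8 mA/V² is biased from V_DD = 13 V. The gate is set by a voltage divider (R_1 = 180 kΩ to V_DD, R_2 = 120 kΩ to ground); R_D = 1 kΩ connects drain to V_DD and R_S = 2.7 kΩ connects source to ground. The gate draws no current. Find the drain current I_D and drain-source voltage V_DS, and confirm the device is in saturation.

V_G = V_DD·R_2/(R_1+R_2) = 13×120/300 = 5.2 V.
Assume saturation: I_D = (k_n/2)(V_GS − V_t)² with V_GS = V_G − I_D·R_S = 5.2 − 2.7·I_D.
Substituting gives 10.2·I_D² − 22.2·I_D + 11 = 0, with roots I_D = 0.764 or 1.41 mA.
The root I_D = 1.41 mA gives V_GS = 1.4 V ≤ V_t, so take I_D = 0.764 mA.
Then V_GS = 3.14 V and V_DS = V_DD − I_D(R_D+R_S) = 13 − 0.764×3.7 = 10.2 V.
Saturation requires V_DS ≥ V_GS − V_t = 0.738 V; 10.2 ≥ 0.738 ✓.

I_D ≈ 0.76 mA, V_DS ≈ 10 V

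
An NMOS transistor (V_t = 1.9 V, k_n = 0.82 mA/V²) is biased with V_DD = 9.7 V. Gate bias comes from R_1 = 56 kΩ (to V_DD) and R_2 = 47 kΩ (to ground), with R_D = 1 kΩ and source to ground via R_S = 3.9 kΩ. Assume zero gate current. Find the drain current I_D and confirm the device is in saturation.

V_G = V_DD·R_2/(R_1+R_2) = 9.7×47/103 = 4.43 V.
Assume saturation: I_D = (k_n/2)(V_GS − V_t)² with V_GS = V_G − I_D·R_S = 4.43 − 3.9·I_D.
Substituting gives 6.24·I_D² − 9.08·I_D + 2.62 = 0, with roots I_D = 0.396 or 1.06 mA.
The root I_D = 1.06 mA gives V_GS = 0.292 V ≤ V_t, so take I_D = 0.396 mA.
Then V_GS = 2.88 V and V_DS = V_DD − I_D(R_D+R_S) = 9.7 − 0.396×4.9 = 7.76 V.
Saturation requires V_DS ≥ V_GS − V_t = 0.983 V; 7.76 ≥ 0.983 ✓.

I_D ≈ 0.4 mA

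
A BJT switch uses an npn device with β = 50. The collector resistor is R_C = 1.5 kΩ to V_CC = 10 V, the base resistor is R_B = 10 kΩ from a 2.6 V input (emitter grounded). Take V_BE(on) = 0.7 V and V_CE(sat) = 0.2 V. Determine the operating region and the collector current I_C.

Assume active: I_B = (2.6 − 0.7)/10 = 0.19 mA, giving I_C = β·I_B = 9.5 mA.
But then V_CE = 10 − 9.5×1.5 = -4.25 V < V_CE(sat) = 0.2 V — impossible in the active region.
So the transistor is saturated. With V_CE = 0.2 V, I_C = (V_CC − 0.2)/R_C = 9.8/1.5 = 6.53 mA.
Check: β·I_B = 9.5 mA > I_C = 6.53 mA, confirming saturation.

saturation; I_C ≈ 6.5 mA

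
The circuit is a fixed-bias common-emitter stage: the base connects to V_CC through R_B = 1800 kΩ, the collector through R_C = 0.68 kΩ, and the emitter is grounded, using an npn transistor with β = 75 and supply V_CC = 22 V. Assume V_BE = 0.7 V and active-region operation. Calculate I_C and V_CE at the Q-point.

I_C ≈ 0.89 mA, V_CE ≈ 21 V

Base loop: V_CC = I_B·R_B + V_BE, so I_B = (22 − 0.7)/1800 kΩ = 0.0118 mA.
In the active region I_C = β·I_B = 75 × 0.0118 = 0.888 mA.
Collector loop: V_CE = V_CC − I_C·R_C = 22 − 0.888×0.68 = 21.4 V.
Since V_CE = 21.4 V > V_CE(sat) ≈ 0.2 V, the transistor is in the active region as assumed.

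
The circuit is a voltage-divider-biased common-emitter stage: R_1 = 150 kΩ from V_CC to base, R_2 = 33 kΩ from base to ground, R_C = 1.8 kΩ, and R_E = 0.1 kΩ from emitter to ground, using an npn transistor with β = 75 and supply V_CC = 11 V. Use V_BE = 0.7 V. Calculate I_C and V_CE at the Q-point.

I_C ≈ 2.8 mA, V_CE ≈ 5.7 V

Thevenize the base divider: V_Th = V_CC·R_2/(R_1+R_2) = 11×33/183 = 1.98 V, R_Th = R_1‖R_2 = 27 kΩ.
Base-emitter loop: V_Th = I_B·R_Th + V_BE + (β+1)I_B·R_E, so I_B = (1.98 − 0.7) / (27 + 76×0.1) = 0.037 mA.
I_C = β·I_B = 75×0.037 = 2.78 mA, and I_E = (β+1)I_B = 2.82 mA.
V_CE = V_CC − I_C·R_C − I_E·R_E = 11 − 2.78×1.8 − 2.82×0.1 = 5.72 V.
V_CE = 5.72 V > 0.2 V confirms active-region operation.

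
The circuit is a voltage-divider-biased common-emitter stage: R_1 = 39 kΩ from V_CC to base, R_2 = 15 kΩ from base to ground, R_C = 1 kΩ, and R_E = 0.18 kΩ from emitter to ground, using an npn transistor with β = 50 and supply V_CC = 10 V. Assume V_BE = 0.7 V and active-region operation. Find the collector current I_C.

I_C ≈ 5.2 mA

Thevenize the base divider: V_Th = V_CC·R_2/(R_1+R_2) = 10×15/54 = 2.78 V, R_Th = R_1‖R_2 = 10.8 kΩ.
Base-emitter loop: V_Th = I_B·R_Th + V_BE + (β+1)I_B·R_E, so I_B = (2.78 − 0.7) / (10.8 + 51×0.18) = 0.104 mA.
I_C = β·I_B = 50×0.104 = 5.19 mA, and I_E = (β+1)I_B = 5.29 mA.
V_CE = V_CC − I_C·R_C − I_E·R_E = 10 − 5.19×1 − 5.29×0.18 = 3.86 V.
V_CE = 3.86 V > 0.2 V confirms active-region operation.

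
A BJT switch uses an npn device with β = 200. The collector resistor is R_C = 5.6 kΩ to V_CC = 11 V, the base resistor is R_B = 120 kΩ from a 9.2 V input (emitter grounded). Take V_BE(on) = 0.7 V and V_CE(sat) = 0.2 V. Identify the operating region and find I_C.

saturation; I_C ≈ 1.9 mA

Assume active: I_B = (9.2 − 0.7)/120 = 0.0708 mA, giving I_C = β·I_B = 14.2 mA.
But then V_CE = 11 − 14.2×5.6 = -68.3 V < V_CE(sat) = 0.2 V — impossible in the active region.
So the transistor is saturated. With V_CE = 0.2 V, I_C = (V_CC − 0.2)/R_C = 10.8/5.6 = 1.93 mA.
Check: β·I_B = 14.2 mA > I_C = 1.93 mA, confirming saturation.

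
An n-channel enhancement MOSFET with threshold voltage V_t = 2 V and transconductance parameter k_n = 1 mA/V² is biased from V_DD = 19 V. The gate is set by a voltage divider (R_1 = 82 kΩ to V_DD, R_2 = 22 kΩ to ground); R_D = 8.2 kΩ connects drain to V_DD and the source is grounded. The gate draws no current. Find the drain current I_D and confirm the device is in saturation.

V_G = V_DD·R_2/(R_1+R_2) = 19×22/104 = 4.02 V. With the source grounded, V_GS = V_G = 4.02 V.
Assume saturation: I_D = (k_n/2)(V_GS − V_t)² = (1/2)×(4.02 − 2)² = 0.5×2.02² = 2.04 mA.
V_DS = V_DD − I_D·R_D = 19 − 2.04×8.2 = 2.28 V.
Saturation requires V_DS ≥ V_GS − V_t = 2.02 V; 2.28 ≥ 2.02 ✓.

I_D ≈ 2 mA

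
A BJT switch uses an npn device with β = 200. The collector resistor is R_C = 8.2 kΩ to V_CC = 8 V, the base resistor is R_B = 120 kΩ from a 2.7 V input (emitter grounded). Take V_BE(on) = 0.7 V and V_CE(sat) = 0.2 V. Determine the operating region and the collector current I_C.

Assume active: I_B = (2.7 − 0.7)/120 = 0.0167 mA, giving I_C = β·I_B = 3.33 mA.
But then V_CE = 8 − 3.33×8.2 = -19.3 V < V_CE(sat) = 0.2 V — impossible in the active region.
So the transistor is saturated. With V_CE = 0.2 V, I_C = (V_CC − 0.2)/R_C = 7.8/8.2 = 0.951 mA.
Check: β·I_B = 3.33 mA > I_C = 0.951 mA, confirming saturation.

saturation; I_C ≈ 0.95 mA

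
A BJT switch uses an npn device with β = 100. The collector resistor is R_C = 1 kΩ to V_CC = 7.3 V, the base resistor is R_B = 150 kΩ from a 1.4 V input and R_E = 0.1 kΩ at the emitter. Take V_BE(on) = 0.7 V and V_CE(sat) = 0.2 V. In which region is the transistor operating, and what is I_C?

Assume active. Base-emitter loop: I_B = (V_BB − V_BE)/(R_B + (β+1)R_E) = (1.4 − 0.7)/(150 + 101×0.1) = 0.00437 mA.
I_C = β·I_B = 100×0.00437 = 0.437 mA.
V_CE = V_CC − I_C·R_C − I_E·R_E = 7.3 − 0.437×1 − 0.442×0.1 = 6.82 V > V_CE(sat), so the active-region assumption holds.

active; I_C ≈ 0.44 mA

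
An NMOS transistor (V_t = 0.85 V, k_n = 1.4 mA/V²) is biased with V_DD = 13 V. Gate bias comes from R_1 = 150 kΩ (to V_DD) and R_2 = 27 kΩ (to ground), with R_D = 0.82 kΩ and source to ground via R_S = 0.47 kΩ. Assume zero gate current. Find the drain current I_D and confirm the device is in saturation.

I_D ≈ 0.54 mA

V_G = V_DD·R_2/(R_1+R_2) = 13×27/177 = 1.98 V.
Assume saturation: I_D = (k_n/2)(V_GS − V_t)² with V_GS = V_G − I_D·R_S = 1.98 − 0.47·I_D.
Substituting gives 0.155·I_D² − 1.75·I_D + 0.899 = 0, with roots I_D = 0.541 or 10.7 mA.
The root I_D = 10.7 mA gives V_GS = -3.07 V ≤ V_t, so take I_D = 0.541 mA.
Then V_GS = 1.73 V and V_DS = V_DD − I_D(R_D+R_S) = 13 − 0.541×1.29 = 12.3 V.
Saturation requires V_DS ≥ V_GS − V_t = 0.879 V; 12.3 ≥ 0.879 ✓.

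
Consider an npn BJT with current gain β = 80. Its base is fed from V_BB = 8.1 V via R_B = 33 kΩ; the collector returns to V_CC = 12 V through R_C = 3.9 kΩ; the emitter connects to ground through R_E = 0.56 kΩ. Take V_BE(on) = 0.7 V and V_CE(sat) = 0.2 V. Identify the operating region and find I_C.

saturation; I_C ≈ 2.6 mA

Assume active: I_B = (8.1 − 0.7)/(33 + 81×0.56) = 0.0944 mA, I_C = β·I_B = 7.55 mA.
Then V_CE = 12 − 7.55×3.9 − 7.65×0.56 = -21.7 V < 0.2 V — the active assumption fails.
Re-solve with V_CE = 0.2 V. KCL at the emitter: V_E/R_E = (V_BB−0.7−V_E)/R_B + (V_CC−0.2−V_E)/R_C, giving V_E = 1.57 V.
I_C = (V_CC − 0.2 − V_E)/R_C = (11.8 − 1.57)/3.9 = 2.62 mA.
Check: I_B = (7.4 − 1.57)/33 = 0.177 mA, and β·I_B = 14.1 mA > I_C, confirming saturation.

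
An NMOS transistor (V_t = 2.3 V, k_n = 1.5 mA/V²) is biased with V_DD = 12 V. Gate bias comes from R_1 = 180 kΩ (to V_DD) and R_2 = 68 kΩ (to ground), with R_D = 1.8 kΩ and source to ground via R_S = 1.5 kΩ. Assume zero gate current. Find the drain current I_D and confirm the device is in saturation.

V_G = V_DD·R_2/(R_1+R_2) = 12×68/248 = 3.29 V.
Assume saturation: I_D = (k_n/2)(V_GS − V_t)² with V_GS = V_G − I_D·R_S = 3.29 − 1.5·I_D.
Substituting gives 1.69·I_D² − 3.23·I_D + 0.736 = 0, with roots I_D = 0.264 or 1.65 mA.
The root I_D = 1.65 mA gives V_GS = 0.817 V ≤ V_t, so take I_D = 0.264 mA.
Then V_GS = 2.89 V and V_DS = V_DD − I_D(R_D+R_S) = 12 − 0.264×3.3 = 11.1 V.
Saturation requires V_DS ≥ V_GS − V_t = 0.594 V; 11.1 ≥ 0.594 ✓.

I_D ≈ 0.26 mA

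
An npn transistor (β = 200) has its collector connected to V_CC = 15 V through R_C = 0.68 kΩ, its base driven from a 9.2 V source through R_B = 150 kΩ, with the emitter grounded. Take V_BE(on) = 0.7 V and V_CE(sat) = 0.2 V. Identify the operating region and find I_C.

Assume active. Base-emitter loop: I_B = (V_BB − V_BE)/R_B = (9.2 − 0.7)/150 = 0.0567 mA.
I_C = β·I_B = 200×0.0567 = 11.3 mA.
V_CE = V_CC − I_C·R_C = 15 − 11.3×0.68 = 7.29 V > V_CE(sat), so the active-region assumption holds.

active; I_C ≈ 11 mA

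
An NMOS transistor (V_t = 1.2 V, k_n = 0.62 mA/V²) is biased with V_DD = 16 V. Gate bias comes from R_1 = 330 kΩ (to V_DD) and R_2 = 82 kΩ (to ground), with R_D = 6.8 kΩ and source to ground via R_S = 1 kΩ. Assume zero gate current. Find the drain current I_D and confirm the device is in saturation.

V_G = V_DD·R_2/(R_1+R_2) = 16×82/412 = 3.18 V.
Assume saturation: I_D = (k_n/2)(V_GS − V_t)² with V_GS = V_G − I_D·R_S = 3.18 − 1·I_D.
Substituting gives 0.31·I_D² − 2.23·I_D + 1.22 = 0, with roots I_D = 0.597 or 6.6 mA.
The root I_D = 6.6 mA gives V_GS = -3.41 V ≤ V_t, so take I_D = 0.597 mA.
Then V_GS = 2.59 V and V_DS = V_DD − I_D(R_D+R_S) = 16 − 0.597×7.8 = 11.3 V.
Saturation requires V_DS ≥ V_GS − V_t = 1.39 V; 11.3 ≥ 1.39 ✓.

I_D ≈ 0.6 mA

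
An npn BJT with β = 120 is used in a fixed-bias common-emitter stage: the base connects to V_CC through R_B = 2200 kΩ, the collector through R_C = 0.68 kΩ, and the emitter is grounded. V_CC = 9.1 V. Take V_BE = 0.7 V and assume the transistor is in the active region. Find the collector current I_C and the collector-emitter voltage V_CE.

Base loop: V_CC = I_B·R_B + V_BE, so I_B = (9.1 − 0.7)/2200 kΩ = 0.00382 mA.
In the active region I_C = β·I_B = 120 × 0.00382 = 0.458 mA.
Collector loop: V_CE = V_CC − I_C·R_C = 9.1 − 0.458×0.68 = 8.79 V.
Since V_CE = 8.79 V > V_CE(sat) ≈ 0.2 V, the transistor is in the active region as assumed.

I_C ≈ 0.46 mA, V_CE ≈ 8.8 V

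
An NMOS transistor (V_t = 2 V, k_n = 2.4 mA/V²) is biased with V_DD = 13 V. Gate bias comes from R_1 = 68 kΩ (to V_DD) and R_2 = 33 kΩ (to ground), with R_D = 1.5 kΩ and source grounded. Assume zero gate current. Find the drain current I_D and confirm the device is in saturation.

I_D ≈ 6.1 mA

V_G = V_DD·R_2/(R_1+R_2) = 13×33/101 = 4.25 V. With the source grounded, V_GS = V_G = 4.25 V.
Assume saturation: I_D = (k_n/2)(V_GS − V_t)² = (2.4/2)×(4.25 − 2)² = 1.2×2.25² = 6.06 mA.
V_DS = V_DD − I_D·R_D = 13 − 6.06×1.5 = 3.91 V.
Saturation requires V_DS ≥ V_GS − V_t = 2.25 V; 3.91 ≥ 2.25 ✓.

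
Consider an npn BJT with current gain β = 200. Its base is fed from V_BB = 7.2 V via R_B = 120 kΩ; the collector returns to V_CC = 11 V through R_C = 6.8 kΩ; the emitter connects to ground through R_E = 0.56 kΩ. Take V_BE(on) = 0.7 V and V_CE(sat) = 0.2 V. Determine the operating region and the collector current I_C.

Assume active: I_B = (7.2 − 0.7)/(120 + 201×0.56) = 0.0279 mA, I_C = β·I_B = 5.59 mA.
Then V_CE = 11 − 5.59×6.8 − 5.62×0.56 = -30.2 V < 0.2 V — the active assumption fails.
Re-solve with V_CE = 0.2 V. KCL at the emitter: V_E/R_E = (V_BB−0.7−V_E)/R_B + (V_CC−0.2−V_E)/R_C, giving V_E = 0.846 V.
I_C = (V_CC − 0.2 − V_E)/R_C = (10.8 − 0.846)/6.8 = 1.46 mA.
Check: I_B = (6.5 − 0.846)/120 = 0.0471 mA, and β·I_B = 9.42 mA > I_C, confirming saturation.

saturation; I_C ≈ 1.5 mA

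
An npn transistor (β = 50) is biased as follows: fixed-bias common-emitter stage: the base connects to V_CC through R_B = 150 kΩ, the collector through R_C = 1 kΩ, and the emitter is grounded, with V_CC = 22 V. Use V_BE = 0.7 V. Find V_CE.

Base loop: V_CC = I_B·R_B + V_BE, so I_B = (22 − 0.7)/150 kΩ = 0.142 mA.
In the active region I_C = β·I_B = 50 × 0.142 = 7.1 mA.
Collector loop: V_CE = V_CC − I_C·R_C = 22 − 7.1×1 = 14.9 V.
Since V_CE = 14.9 V > V_CE(sat) ≈ 0.2 V, the transistor is in the active region as assumed.

V_CE ≈ 15 V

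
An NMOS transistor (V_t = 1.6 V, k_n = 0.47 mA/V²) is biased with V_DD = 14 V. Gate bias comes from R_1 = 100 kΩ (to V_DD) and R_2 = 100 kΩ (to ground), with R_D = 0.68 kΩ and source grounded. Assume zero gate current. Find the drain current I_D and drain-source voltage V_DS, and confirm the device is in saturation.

V_G = V_DD·R_2/(R_1+R_2) = 14×100/200 = 7 V. With the source grounded, V_GS = V_G = 7 V.
Assume saturation: I_D = (k_n/2)(V_GS − V_t)² = (0.47/2)×(7 − 1.6)² = 0.235×5.4² = 6.85 mA.
V_DS = V_DD − I_D·R_D = 14 − 6.85×0.68 = 9.34 V.
Saturation requires V_DS ≥ V_GS − V_t = 5.4 V; 9.34 ≥ 5.4 ✓.

I_D ≈ 6.9 mA, V_DS ≈ 9.3 V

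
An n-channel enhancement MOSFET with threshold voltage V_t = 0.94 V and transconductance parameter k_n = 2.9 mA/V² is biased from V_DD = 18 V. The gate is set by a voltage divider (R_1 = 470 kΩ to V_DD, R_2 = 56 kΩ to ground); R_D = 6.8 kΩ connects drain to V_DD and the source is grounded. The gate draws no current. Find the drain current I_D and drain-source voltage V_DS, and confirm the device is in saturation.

V_G = V_DD·R_2/(R_1+R_2) = 18×56/526 = 1.92 V. With the source grounded, V_GS = V_G = 1.92 V.
Assume saturation: I_D = (k_n/2)(V_GS − V_t)² = (2.9/2)×(1.92 − 0.94)² = 1.45×0.976² = 1.38 mA.
V_DS = V_DD − I_D·R_D = 18 − 1.38×6.8 = 8.6 V.
Saturation requires V_DS ≥ V_GS − V_t = 0.976 V; 8.6 ≥ 0.976 ✓.

I_D ≈ 1.4 mA, V_DS ≈ 8.6 V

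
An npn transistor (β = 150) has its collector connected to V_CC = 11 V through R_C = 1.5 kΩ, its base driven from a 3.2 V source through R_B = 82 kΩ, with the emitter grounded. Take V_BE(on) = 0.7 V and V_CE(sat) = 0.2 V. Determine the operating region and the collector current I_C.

active; I_C ≈ 4.6 mA

Assume active. Base-emitter loop: I_B = (V_BB − V_BE)/R_B = (3.2 − 0.7)/82 = 0.0305 mA.
I_C = β·I_B = 150×0.0305 = 4.57 mA.
V_CE = V_CC − I_C·R_C = 11 − 4.57×1.5 = 4.14 V > V_CE(sat), so the active-region assumption holds.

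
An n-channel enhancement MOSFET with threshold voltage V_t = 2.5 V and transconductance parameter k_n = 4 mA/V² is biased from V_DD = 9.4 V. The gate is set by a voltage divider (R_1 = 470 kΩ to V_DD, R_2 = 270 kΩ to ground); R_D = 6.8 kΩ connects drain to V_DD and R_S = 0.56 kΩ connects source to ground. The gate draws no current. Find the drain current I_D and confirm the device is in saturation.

I_D ≈ 0.65 mA

V_G = V_DD·R_2/(R_1+R_2) = 9.4×270/740 = 3.43 V.
Assume saturation: I_D = (k_n/2)(V_GS − V_t)² with V_GS = V_G − I_D·R_S = 3.43 − 0.56·I_D.
Substituting gives 0.627·I_D² − 3.08·I_D + 1.73 = 0, with roots I_D = 0.646 or 4.27 mA.
The root I_D = 4.27 mA gives V_GS = 1.04 V ≤ V_t, so take I_D = 0.646 mA.
Then V_GS = 3.07 V and V_DS = V_DD − I_D(R_D+R_S) = 9.4 − 0.646×7.36 = 4.65 V.
Saturation requires V_DS ≥ V_GS − V_t = 0.568 V; 4.65 ≥ 0.568 ✓.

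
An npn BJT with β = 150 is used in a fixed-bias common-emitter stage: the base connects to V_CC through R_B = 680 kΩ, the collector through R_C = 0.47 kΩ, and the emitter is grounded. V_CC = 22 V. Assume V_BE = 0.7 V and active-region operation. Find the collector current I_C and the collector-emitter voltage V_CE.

I_C ≈ 4.7 mA, V_CE ≈ 20 V

Base loop: V_CC = I_B·R_B + V_BE, so I_B = (22 − 0.7)/680 kΩ = 0.0313 mA.
In the active region I_C = β·I_B = 150 × 0.0313 = 4.7 mA.
Collector loop: V_CE = V_CC − I_C·R_C = 22 − 4.7×0.47 = 19.8 V.
Since V_CE = 19.8 V > V_CE(sat) ≈ 0.2 V, the transistor is in the active region as assumed.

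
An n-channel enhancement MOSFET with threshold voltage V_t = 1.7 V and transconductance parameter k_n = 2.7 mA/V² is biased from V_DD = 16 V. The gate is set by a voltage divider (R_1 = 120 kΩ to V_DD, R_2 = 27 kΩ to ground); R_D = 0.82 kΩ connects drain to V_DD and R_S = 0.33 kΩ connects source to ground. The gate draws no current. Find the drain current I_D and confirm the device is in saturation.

I_D ≈ 1.1 mA

V_G = V_DD·R_2/(R_1+R_2) = 16×27/147 = 2.94 V.
Assume saturation: I_D = (k_n/2)(V_GS − V_t)² with V_GS = V_G − I_D·R_S = 2.94 − 0.33·I_D.
Substituting gives 0.147·I_D² − 2.1·I_D + 2.07 = 0, with roots I_D = 1.06 or 13.2 mA.
The root I_D = 13.2 mA gives V_GS = -1.43 V ≤ V_t, so take I_D = 1.06 mA.
Then V_GS = 2.59 V and V_DS = V_DD − I_D(R_D+R_S) = 16 − 1.06×1.15 = 14.8 V.
Saturation requires V_DS ≥ V_GS − V_t = 0.888 V; 14.8 ≥ 0.888 ✓.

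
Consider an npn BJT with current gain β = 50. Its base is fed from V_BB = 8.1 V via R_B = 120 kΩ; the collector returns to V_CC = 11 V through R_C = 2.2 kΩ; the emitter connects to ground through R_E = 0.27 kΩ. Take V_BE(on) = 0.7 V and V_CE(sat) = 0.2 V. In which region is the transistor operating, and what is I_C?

Assume active. Base-emitter loop: I_B = (V_BB − V_BE)/(R_B + (β+1)R_E) = (8.1 − 0.7)/(120 + 51×0.27) = 0.0553 mA.
I_C = β·I_B = 50×0.0553 = 2.77 mA.
V_CE = V_CC − I_C·R_C − I_E·R_E = 11 − 2.77×2.2 − 2.82×0.27 = 4.15 V > V_CE(sat), so the active-region assumption holds.

active; I_C ≈ 2.8 mA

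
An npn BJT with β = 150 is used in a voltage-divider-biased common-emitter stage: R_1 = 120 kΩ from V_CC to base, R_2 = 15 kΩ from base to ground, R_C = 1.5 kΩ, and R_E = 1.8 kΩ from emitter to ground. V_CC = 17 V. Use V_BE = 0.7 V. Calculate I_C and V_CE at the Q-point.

I_C ≈ 0.63 mA, V_CE ≈ 15 V

Thevenize the base divider: V_Th = V_CC·R_2/(R_1+R_2) = 17×15/135 = 1.89 V, R_Th = R_1‖R_2 = 13.3 kΩ.
Base-emitter loop: V_Th = I_B·R_Th + V_BE + (β+1)I_B·R_E, so I_B = (1.89 − 0.7) / (13.3 + 151×1.8) = 0.00417 mA.
I_C = β·I_B = 150×0.00417 = 0.625 mA, and I_E = (β+1)I_B = 0.63 mA.
V_CE = V_CC − I_C·R_C − I_E·R_E = 17 − 0.625×1.5 − 0.63×1.8 = 14.9 V.
V_CE = 14.9 V > 0.2 V confirms active-region operation.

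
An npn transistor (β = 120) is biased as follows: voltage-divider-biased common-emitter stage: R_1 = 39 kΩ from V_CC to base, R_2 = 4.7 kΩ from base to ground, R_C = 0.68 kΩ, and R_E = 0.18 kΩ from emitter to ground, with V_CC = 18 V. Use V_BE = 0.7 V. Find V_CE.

Thevenize the base divider: V_Th = V_CC·R_2/(R_1+R_2) = 18×4.7/43.7 = 1.94 V, R_Th = R_1‖R_2 = 4.19 kΩ.
Base-emitter loop: V_Th = I_B·R_Th + V_BE + (β+1)I_B·R_E, so I_B = (1.94 − 0.7) / (4.19 + 121×0.18) = 0.0476 mA.
I_C = β·I_B = 120×0.0476 = 5.71 mA, and I_E = (β+1)I_B = 5.76 mA.
V_CE = V_CC − I_C·R_C − I_E·R_E = 18 − 5.71×0.68 − 5.76×0.18 = 13.1 V.
V_CE = 13.1 V > 0.2 V confirms active-region operation.

V_CE ≈ 13 V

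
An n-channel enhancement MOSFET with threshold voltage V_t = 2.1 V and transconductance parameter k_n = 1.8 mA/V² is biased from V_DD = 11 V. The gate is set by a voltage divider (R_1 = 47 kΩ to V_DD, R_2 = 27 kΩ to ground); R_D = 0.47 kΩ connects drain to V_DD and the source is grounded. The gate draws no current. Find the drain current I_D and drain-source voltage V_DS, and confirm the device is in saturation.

V_G = V_DD·R_2/(R_1+R_2) = 11×27/74 = 4.01 V. With the source grounded, V_GS = V_G = 4.01 V.
Assume saturation: I_D = (k_n/2)(V_GS − V_t)² = (1.8/2)×(4.01 − 2.1)² = 0.9×1.91² = 3.3 mA.
V_DS = V_DD − I_D·R_D = 11 − 3.3×0.47 = 9.45 V.
Saturation requires V_DS ≥ V_GS − V_t = 1.91 V; 9.45 ≥ 1.91 ✓.

I_D ≈ 3.3 mA, V_DS ≈ 9.5 V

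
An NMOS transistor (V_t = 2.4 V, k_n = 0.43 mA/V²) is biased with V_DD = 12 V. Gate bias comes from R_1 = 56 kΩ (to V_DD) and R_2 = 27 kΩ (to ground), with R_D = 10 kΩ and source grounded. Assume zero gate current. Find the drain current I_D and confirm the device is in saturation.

V_G = V_DD·R_2/(R_1+R_2) = 12×27/83 = 3.9 V. With the source grounded, V_GS = V_G = 3.9 V.
Assume saturation: I_D = (k_n/2)(V_GS − V_t)² = (0.43/2)×(3.9 − 2.4)² = 0.215×1.5² = 0.486 mA.
V_DS = V_DD − I_D·R_D = 12 − 0.486×10 = 7.14 V.
Saturation requires V_DS ≥ V_GS − V_t = 1.5 V; 7.14 ≥ 1.5 ✓.

I_D ≈ 0.49 mA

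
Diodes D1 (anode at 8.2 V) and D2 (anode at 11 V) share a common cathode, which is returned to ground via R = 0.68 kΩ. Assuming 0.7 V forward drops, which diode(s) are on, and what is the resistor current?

Assume both conduct. Then node N would need to be at both 8.2−0.7 = 7.5 V and 11−0.7 = 10.3 V, which is impossible.
Assume only D2 conducts: V_N = 11 − 0.7 = 10.3 V, so I_R = 10.3/0.68 = 15.1 mA.
Check D1: its anode-to-cathode voltage is 8.2 − 10.3 = -2.1 V < 0.7 V, so it is off. The assumption is consistent.

Only D2 conducts; I_R ≈ 15 mA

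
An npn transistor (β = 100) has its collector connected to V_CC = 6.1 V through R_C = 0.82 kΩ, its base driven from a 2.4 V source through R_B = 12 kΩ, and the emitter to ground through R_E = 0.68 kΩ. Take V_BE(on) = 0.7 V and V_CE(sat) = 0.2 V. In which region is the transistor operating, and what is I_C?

active; I_C ≈ 2.1 mA

Assume active. Base-emitter loop: I_B = (V_BB − V_BE)/(R_B + (β+1)R_E) = (2.4 − 0.7)/(12 + 101×0.68) = 0.0211 mA.
I_C = β·I_B = 100×0.0211 = 2.11 mA.
V_CE = V_CC − I_C·R_C − I_E·R_E = 6.1 − 2.11×0.82 − 2.13×0.68 = 2.93 V > V_CE(sat), so the active-region assumption holds.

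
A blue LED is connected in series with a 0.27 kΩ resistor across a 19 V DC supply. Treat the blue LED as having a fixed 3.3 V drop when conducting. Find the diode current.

I ≈ 58 mA

KVL around the loop: 19 = V_D + I·R = 3.3 + I × 0.27 kΩ.
So I = (19 − 3.3) / 0.27 kΩ = 15.7 / 0.27 = 58.1 mA.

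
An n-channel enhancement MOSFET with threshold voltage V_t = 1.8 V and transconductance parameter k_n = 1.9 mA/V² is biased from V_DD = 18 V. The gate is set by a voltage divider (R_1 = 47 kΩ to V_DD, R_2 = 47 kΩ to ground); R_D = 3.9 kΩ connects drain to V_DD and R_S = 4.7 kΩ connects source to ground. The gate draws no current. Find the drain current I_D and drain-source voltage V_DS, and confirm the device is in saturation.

V_G = V_DD·R_2/(R_1+R_2) = 18×47/94 = 9 V.
Assume saturation: I_D = (k_n/2)(V_GS − V_t)² with V_GS = V_G − I_D·R_S = 9 − 4.7·I_D.
Substituting gives 21·I_D² − 65.3·I_D + 49.2 = 0, with roots I_D = 1.28 or 1.83 mA.
The root I_D = 1.83 mA gives V_GS = 0.413 V ≤ V_t, so take I_D = 1.28 mA.
Then V_GS = 2.96 V and V_DS = V_DD − I_D(R_D+R_S) = 18 − 1.28×8.6 = 6.95 V.
Saturation requires V_DS ≥ V_GS − V_t = 1.16 V; 6.95 ≥ 1.16 ✓.

I_D ≈ 1.3 mA, V_DS ≈ 7 V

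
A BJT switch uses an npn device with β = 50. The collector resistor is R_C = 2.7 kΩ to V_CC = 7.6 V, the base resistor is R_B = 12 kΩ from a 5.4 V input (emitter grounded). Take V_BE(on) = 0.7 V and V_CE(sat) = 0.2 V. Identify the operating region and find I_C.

Assume active: I_B = (5.4 − 0.7)/12 = 0.392 mA, giving I_C = β·I_B = 19.6 mA.
But then V_CE = 7.6 − 19.6×2.7 = -45.3 V < V_CE(sat) = 0.2 V — impossible in the active region.
So the transistor is saturated. With V_CE = 0.2 V, I_C = (V_CC − 0.2)/R_C = 7.4/2.7 = 2.74 mA.
Check: β·I_B = 19.6 mA > I_C = 2.74 mA, confirming saturation.

saturation; I_C ≈ 2.7 mA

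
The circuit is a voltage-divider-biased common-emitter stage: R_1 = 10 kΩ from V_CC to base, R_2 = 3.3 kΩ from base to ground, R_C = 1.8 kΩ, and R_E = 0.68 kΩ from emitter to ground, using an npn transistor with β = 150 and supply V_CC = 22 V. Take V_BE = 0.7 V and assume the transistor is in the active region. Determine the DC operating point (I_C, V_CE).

Thevenize the base divider: V_Th = V_CC·R_2/(R_1+R_2) = 22×3.3/13.3 = 5.46 V, R_Th = R_1‖R_2 = 2.48 kΩ.
Base-emitter loop: V_Th = I_B·R_Th + V_BE + (β+1)I_B·R_E, so I_B = (5.46 − 0.7) / (2.48 + 151×0.68) = 0.0453 mA.
I_C = β·I_B = 150×0.0453 = 6.79 mA, and I_E = (β+1)I_B = 6.83 mA.
V_CE = V_CC − I_C·R_C − I_E·R_E = 22 − 6.79×1.8 − 6.83×0.68 = 5.14 V.
V_CE = 5.14 V > 0.2 V confirms active-region operation.

I_C ≈ 6.8 mA, V_CE ≈ 5.1 V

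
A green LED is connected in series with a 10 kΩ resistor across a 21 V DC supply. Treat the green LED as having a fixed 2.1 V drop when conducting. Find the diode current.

I ≈ 1.9 mA

KVL around the loop: 21 = V_D + I·R = 2.1 + I × 10 kΩ.
So I = (21 − 2.1) / 10 kΩ = 18.9 / 10 = 1.89 mA.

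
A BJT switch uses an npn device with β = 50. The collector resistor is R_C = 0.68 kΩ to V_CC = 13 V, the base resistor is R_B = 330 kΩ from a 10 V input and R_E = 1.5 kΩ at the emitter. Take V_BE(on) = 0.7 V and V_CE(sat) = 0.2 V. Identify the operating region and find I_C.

Assume active. Base-emitter loop: I_B = (V_BB − V_BE)/(R_B + (β+1)R_E) = (10 − 0.7)/(330 + 51×1.5) = 0.0229 mA.
I_C = β·I_B = 50×0.0229 = 1.14 mA.
V_CE = V_CC − I_C·R_C − I_E·R_E = 13 − 1.14×0.68 − 1.17×1.5 = 10.5 V > V_CE(sat), so the active-region assumption holds.

active; I_C ≈ 1.1 mA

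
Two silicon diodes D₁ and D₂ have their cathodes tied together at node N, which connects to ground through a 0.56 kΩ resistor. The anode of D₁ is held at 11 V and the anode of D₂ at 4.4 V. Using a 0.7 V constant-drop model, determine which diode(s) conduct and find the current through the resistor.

Only D₁ conducts; I_R ≈ 18 mA

Assume both conduct. Then node N would need to be at both 11−0.7 = 10.3 V and 4.4−0.7 = 3.7 V, which is impossible.
Assume only D₁ conducts: V_N = 11 − 0.7 = 10.3 V, so I_R = 10.3/0.56 = 18.4 mA.
Check D₂: its anode-to-cathode voltage is 4.4 − 10.3 = -5.9 V < 0.7 V, so it is off. The assumption is consistent.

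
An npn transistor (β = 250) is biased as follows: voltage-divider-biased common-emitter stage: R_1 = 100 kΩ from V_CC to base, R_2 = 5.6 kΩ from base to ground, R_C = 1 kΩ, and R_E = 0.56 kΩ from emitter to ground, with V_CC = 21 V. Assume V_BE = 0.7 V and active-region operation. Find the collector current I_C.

Thevenize the base divider: V_Th = V_CC·R_2/(R_1+R_2) = 21×5.6/106 = 1.11 V, R_Th = R_1‖R_2 = 5.3 kΩ.
Base-emitter loop: V_Th = I_B·R_Th + V_BE + (β+1)I_B·R_E, so I_B = (1.11 − 0.7) / (5.3 + 251×0.56) = 0.00284 mA.
I_C = β·I_B = 250×0.00284 = 0.709 mA, and I_E = (β+1)I_B = 0.712 mA.
V_CE = V_CC − I_C·R_C − I_E·R_E = 21 − 0.709×1 − 0.712×0.56 = 19.9 V.
V_CE = 19.9 V > 0.2 V confirms active-region operation.

I_C ≈ 0.71 mA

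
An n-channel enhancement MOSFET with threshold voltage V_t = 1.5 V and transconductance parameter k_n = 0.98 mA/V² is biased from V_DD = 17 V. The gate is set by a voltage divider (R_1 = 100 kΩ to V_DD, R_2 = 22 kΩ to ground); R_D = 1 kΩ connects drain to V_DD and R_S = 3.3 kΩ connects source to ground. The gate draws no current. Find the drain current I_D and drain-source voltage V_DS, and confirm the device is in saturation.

I_D ≈ 0.26 mA, V_DS ≈ 16 V

V_G = V_DD·R_2/(R_1+R_2) = 17×22/122 = 3.07 V.
Assume saturation: I_D = (k_n/2)(V_GS − V_t)² with V_GS = V_G − I_D·R_S = 3.07 − 3.3·I_D.
Substituting gives 5.34·I_D² − 6.06·I_D + 1.2 = 0, with roots I_D = 0.256 or 0.881 mA.
The root I_D = 0.881 mA gives V_GS = 0.159 V ≤ V_t, so take I_D = 0.256 mA.
Then V_GS = 2.22 V and V_DS = V_DD − I_D(R_D+R_S) = 17 − 0.256×4.3 = 15.9 V.
Saturation requires V_DS ≥ V_GS − V_t = 0.722 V; 15.9 ≥ 0.722 ✓.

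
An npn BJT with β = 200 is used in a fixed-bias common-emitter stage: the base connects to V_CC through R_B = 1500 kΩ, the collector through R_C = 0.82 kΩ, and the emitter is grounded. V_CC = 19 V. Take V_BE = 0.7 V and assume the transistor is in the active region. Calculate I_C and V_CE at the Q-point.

Base loop: V_CC = I_B·R_B + V_BE, so I_B = (19 − 0.7)/1500 kΩ = 0.0122 mA.
In the active region I_C = β·I_B = 200 × 0.0122 = 2.44 mA.
Collector loop: V_CE = V_CC − I_C·R_C = 19 − 2.44×0.82 = 17 V.
Since V_CE = 17 V > V_CE(sat) ≈ 0.2 V, the transistor is in the active region as assumed.

I_C ≈ 2.4 mA, V_CE ≈ 17 V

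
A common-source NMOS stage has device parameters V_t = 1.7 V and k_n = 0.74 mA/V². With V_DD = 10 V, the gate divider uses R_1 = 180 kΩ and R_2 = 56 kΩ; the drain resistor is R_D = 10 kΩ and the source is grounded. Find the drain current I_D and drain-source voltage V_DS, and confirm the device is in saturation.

I_D ≈ 0.17 mA, V_DS ≈ 8.3 V

V_G = V_DD·R_2/(R_1+R_2) = 10×56/236 = 2.37 V. With the source grounded, V_GS = V_G = 2.37 V.
Assume saturation: I_D = (k_n/2)(V_GS − V_t)² = (0.74/2)×(2.37 − 1.7)² = 0.37×0.673² = 0.168 mA.
V_DS = V_DD − I_D·R_D = 10 − 0.168×10 = 8.32 V.
Saturation requires V_DS ≥ V_GS − V_t = 0.673 V; 8.32 ≥ 0.673 ✓.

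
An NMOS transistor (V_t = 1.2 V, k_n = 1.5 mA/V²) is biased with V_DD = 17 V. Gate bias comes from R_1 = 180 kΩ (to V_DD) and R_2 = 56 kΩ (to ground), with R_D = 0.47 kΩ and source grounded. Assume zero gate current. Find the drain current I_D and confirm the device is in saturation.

V_G = V_DD·R_2/(R_1+R_2) = 17×56/236 = 4.03 V. With the source grounded, V_GS = V_G = 4.03 V.
Assume saturation: I_D = (k_n/2)(V_GS − V_t)² = (1.5/2)×(4.03 − 1.2)² = 0.75×2.83² = 6.02 mA.
V_DS = V_DD − I_D·R_D = 17 − 6.02×0.47 = 14.2 V.
Saturation requires V_DS ≥ V_GS − V_t = 2.83 V; 14.2 ≥ 2.83 ✓.

I_D ≈ 6 mA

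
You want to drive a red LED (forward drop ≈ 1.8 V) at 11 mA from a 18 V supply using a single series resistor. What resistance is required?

R ≈ 1.5 kΩ

The resistor drops V_S − V_D = 18 − 1.8 = 16.2 V at 11 mA.
R = 16.2 V / 11 mA = 1.47 kΩ.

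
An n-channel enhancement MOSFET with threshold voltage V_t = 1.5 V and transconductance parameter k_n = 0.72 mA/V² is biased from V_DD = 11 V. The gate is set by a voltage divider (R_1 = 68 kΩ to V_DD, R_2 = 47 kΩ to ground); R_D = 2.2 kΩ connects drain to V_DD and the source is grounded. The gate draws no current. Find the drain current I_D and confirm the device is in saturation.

V_G = V_DD·R_2/(R_1+R_2) = 11×47/115 = 4.5 V. With the source grounded, V_GS = V_G = 4.5 V.
Assume saturation: I_D = (k_n/2)(V_GS − V_t)² = (0.72/2)×(4.5 − 1.5)² = 0.36×3² = 3.23 mA.
V_DS = V_DD − I_D·R_D = 11 − 3.23×2.2 = 3.89 V.
Saturation requires V_DS ≥ V_GS − V_t = 3 V; 3.89 ≥ 3 ✓.

I_D ≈ 3.2 mA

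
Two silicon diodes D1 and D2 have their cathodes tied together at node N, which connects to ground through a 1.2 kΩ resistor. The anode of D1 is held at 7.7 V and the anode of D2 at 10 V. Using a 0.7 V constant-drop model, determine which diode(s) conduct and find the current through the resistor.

Assume both conduct. Then node N would need to be at both 7.7−0.7 = 7 V and 10−0.7 = 9.3 V, which is impossible.
Assume only D2 conducts: V_N = 10 − 0.7 = 9.3 V, so I_R = 9.3/1.2 = 7.75 mA.
Check D1: its anode-to-cathode voltage is 7.7 − 9.3 = -1.6 V < 0.7 V, so it is off. The assumption is consistent.

Only D2 conducts; I_R ≈ 7.8 mA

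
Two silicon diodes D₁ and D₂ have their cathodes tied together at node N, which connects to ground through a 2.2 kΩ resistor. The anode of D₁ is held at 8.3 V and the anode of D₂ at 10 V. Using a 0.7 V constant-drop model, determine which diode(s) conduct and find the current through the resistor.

Only D₂ conducts; I_R ≈ 4.2 mA

Assume both conduct. Then node N would need to be at both 8.3−0.7 = 7.6 V and 10−0.7 = 9.3 V, which is impossible.
Assume only D₂ conducts: V_N = 10 − 0.7 = 9.3 V, so I_R = 9.3/2.2 = 4.23 mA.
Check D₁: its anode-to-cathode voltage is 8.3 − 9.3 = -1 V < 0.7 V, so it is off. The assumption is consistent.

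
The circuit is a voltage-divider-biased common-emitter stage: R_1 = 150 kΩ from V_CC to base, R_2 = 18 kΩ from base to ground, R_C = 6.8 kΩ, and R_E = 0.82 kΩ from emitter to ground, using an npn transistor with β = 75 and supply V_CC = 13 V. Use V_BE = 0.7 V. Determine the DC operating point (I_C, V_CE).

I_C ≈ 0.66 mA, V_CE ≈ 7.9 V

Thevenize the base divider: V_Th = V_CC·R_2/(R_1+R_2) = 13×18/168 = 1.39 V, R_Th = R_1‖R_2 = 16.1 kΩ.
Base-emitter loop: V_Th = I_B·R_Th + V_BE + (β+1)I_B·R_E, so I_B = (1.39 − 0.7) / (16.1 + 76×0.82) = 0.00884 mA.
I_C = β·I_B = 75×0.00884 = 0.663 mA, and I_E = (β+1)I_B = 0.672 mA.
V_CE = V_CC − I_C·R_C − I_E·R_E = 13 − 0.663×6.8 − 0.672×0.82 = 7.94 V.
V_CE = 7.94 V > 0.2 V confirms active-region operation.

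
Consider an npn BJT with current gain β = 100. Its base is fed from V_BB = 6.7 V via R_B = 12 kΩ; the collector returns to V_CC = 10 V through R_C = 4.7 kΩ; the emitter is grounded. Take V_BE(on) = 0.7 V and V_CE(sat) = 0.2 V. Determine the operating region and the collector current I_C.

saturation; I_C ≈ 2.1 mA

Assume active: I_B = (6.7 − 0.7)/12 = 0.5 mA, giving I_C = β·I_B = 50 mA.
But then V_CE = 10 − 50×4.7 = -225 V < V_CE(sat) = 0.2 V — impossible in the active region.
So the transistor is saturated. With V_CE = 0.2 V, I_C = (V_CC − 0.2)/R_C = 9.8/4.7 = 2.09 mA.
Check: β·I_B = 50 mA > I_C = 2.09 mA, confirming saturation.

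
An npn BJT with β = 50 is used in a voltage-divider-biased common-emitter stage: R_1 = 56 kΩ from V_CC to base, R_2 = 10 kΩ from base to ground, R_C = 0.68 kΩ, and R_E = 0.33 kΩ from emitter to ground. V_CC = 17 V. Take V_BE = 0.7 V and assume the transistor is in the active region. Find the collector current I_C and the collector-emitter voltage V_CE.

I_C ≈ 3.7 mA, V_CE ≈ 13 V

Thevenize the base divider: V_Th = V_CC·R_2/(R_1+R_2) = 17×10/66 = 2.58 V, R_Th = R_1‖R_2 = 8.48 kΩ.
Base-emitter loop: V_Th = I_B·R_Th + V_BE + (β+1)I_B·R_E, so I_B = (2.58 − 0.7) / (8.48 + 51×0.33) = 0.0741 mA.
I_C = β·I_B = 50×0.0741 = 3.7 mA, and I_E = (β+1)I_B = 3.78 mA.
V_CE = V_CC − I_C·R_C − I_E·R_E = 17 − 3.7×0.68 − 3.78×0.33 = 13.2 V.
V_CE = 13.2 V > 0.2 V confirms active-region operation.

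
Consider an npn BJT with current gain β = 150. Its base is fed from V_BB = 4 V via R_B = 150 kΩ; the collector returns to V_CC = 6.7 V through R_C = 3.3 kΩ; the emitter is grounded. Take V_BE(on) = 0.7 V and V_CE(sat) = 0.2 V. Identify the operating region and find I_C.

Assume active: I_B = (4 − 0.7)/150 = 0.022 mA, giving I_C = β·I_B = 3.3 mA.
But then V_CE = 6.7 − 3.3×3.3 = -4.19 V < V_CE(sat) = 0.2 V — impossible in the active region.
So the transistor is saturated. With V_CE = 0.2 V, I_C = (V_CC − 0.2)/R_C = 6.5/3.3 = 1.97 mA.
Check: β·I_B = 3.3 mA > I_C = 1.97 mA, confirming saturation.

saturation; I_C ≈ 2 mA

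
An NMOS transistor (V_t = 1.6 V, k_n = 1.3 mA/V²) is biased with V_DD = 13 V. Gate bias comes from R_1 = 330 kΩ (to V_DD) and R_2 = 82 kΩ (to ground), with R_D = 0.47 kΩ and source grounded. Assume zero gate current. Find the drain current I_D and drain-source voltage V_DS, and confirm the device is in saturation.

I_D ≈ 0.63 mA, V_DS ≈ 13 V

V_G = V_DD·R_2/(R_1+R_2) = 13×82/412 = 2.59 V. With the source grounded, V_GS = V_G = 2.59 V.
Assume saturation: I_D = (k_n/2)(V_GS − V_t)² = (1.3/2)×(2.59 − 1.6)² = 0.65×0.987² = 0.634 mA.
V_DS = V_DD − I_D·R_D = 13 − 0.634×0.47 = 12.7 V.
Saturation requires V_DS ≥ V_GS − V_t = 0.987 V; 12.7 ≥ 0.987 ✓.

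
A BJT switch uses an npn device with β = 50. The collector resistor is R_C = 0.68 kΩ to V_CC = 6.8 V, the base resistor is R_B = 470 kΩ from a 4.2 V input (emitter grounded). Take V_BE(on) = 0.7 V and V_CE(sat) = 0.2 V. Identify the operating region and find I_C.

Assume active. Base-emitter loop: I_B = (V_BB − V_BE)/R_B = (4.2 − 0.7)/470 = 0.00745 mA.
I_C = β·I_B = 50×0.00745 = 0.372 mA.
V_CE = V_CC − I_C·R_C = 6.8 − 0.372×0.68 = 6.55 V > V_CE(sat), so the active-region assumption holds.

active; I_C ≈ 0.37 mA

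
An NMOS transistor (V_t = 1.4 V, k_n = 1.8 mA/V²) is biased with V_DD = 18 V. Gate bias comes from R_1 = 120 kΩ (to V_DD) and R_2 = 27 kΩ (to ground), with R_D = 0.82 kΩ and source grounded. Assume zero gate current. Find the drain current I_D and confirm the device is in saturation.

V_G = V_DD·R_2/(R_1+R_2) = 18×27/147 = 3.31 V. With the source grounded, V_GS = V_G = 3.31 V.
Assume saturation: I_D = (k_n/2)(V_GS − V_t)² = (1.8/2)×(3.31 − 1.4)² = 0.9×1.91² = 3.27 mA.
V_DS = V_DD − I_D·R_D = 18 − 3.27×0.82 = 15.3 V.
Saturation requires V_DS ≥ V_GS − V_t = 1.91 V; 15.3 ≥ 1.91 ✓.

I_D ≈ 3.3 mA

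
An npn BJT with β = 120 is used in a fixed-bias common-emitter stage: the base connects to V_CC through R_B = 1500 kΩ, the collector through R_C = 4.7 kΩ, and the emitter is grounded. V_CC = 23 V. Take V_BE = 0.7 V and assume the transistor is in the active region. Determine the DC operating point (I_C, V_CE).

Base loop: V_CC = I_B·R_B + V_BE, so I_B = (23 − 0.7)/1500 kΩ = 0.0149 mA.
In the active region I_C = β·I_B = 120 × 0.0149 = 1.78 mA.
Collector loop: V_CE = V_CC − I_C·R_C = 23 − 1.78×4.7 = 14.6 V.
Since V_CE = 14.6 V > V_CE(sat) ≈ 0.2 V, the transistor is in the active region as assumed.

I_C ≈ 1.8 mA, V_CE ≈ 15 V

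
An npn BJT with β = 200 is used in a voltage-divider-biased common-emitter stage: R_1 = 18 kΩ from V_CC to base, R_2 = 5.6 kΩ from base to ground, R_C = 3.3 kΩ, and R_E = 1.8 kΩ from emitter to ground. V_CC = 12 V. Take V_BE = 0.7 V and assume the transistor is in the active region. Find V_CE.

Thevenize the base divider: V_Th = V_CC·R_2/(R_1+R_2) = 12×5.6/23.6 = 2.85 V, R_Th = R_1‖R_2 = 4.27 kΩ.
Base-emitter loop: V_Th = I_B·R_Th + V_BE + (β+1)I_B·R_E, so I_B = (2.85 − 0.7) / (4.27 + 201×1.8) = 0.00587 mA.
I_C = β·I_B = 200×0.00587 = 1.17 mA, and I_E = (β+1)I_B = 1.18 mA.
V_CE = V_CC − I_C·R_C − I_E·R_E = 12 − 1.17×3.3 − 1.18×1.8 = 6.01 V.
V_CE = 6.01 V > 0.2 V confirms active-region operation.

V_CE ≈ 6 V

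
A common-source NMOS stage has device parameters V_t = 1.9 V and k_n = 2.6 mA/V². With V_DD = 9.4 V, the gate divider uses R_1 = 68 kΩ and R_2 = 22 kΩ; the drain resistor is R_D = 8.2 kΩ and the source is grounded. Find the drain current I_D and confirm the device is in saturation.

V_G = V_DD·R_2/(R_1+R_2) = 9.4×22/90 = 2.3 V. With the source grounded, V_GS = V_G = 2.3 V.
Assume saturation: I_D = (k_n/2)(V_GS − V_t)² = (2.6/2)×(2.3 − 1.9)² = 1.3×0.398² = 0.206 mA.
V_DS = V_DD − I_D·R_D = 9.4 − 0.206×8.2 = 7.71 V.
Saturation requires V_DS ≥ V_GS − V_t = 0.398 V; 7.71 ≥ 0.398 ✓.

I_D ≈ 0.21 mA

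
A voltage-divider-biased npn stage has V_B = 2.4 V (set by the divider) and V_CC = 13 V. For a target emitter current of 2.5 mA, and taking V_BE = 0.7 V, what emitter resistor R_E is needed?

R_E ≈ 0.68 kΩ

V_E = V_B − V_BE = 2.4 − 0.7 = 1.7 V.
R_E = V_E / I_E = 1.7 / 2.5 = 0.68 kΩ.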